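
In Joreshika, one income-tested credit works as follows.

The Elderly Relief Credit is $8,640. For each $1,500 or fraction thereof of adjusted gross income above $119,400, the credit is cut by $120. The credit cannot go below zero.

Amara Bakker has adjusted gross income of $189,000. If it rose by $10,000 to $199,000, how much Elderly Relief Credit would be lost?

$840

At $189,000 — income exceeds $119,400 by $69,600, which is 47 full-or-partial $1,500 increments; reduction = 47 × $120 = $5,640, leaving $3,000.
At $199,000 — income exceeds $119,400 by $79,600, which is 54 full-or-partial $1,500 increments; reduction = 54 × $120 = $6,480, leaving $2,160.
Lost: $3,000 − $2,160 = $840.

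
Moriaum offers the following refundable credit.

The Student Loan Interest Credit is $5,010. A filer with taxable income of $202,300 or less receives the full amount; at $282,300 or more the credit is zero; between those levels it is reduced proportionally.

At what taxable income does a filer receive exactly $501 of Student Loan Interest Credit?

$501 is 501/5,010 of the full $5,010, so 4,509/5,010 of the $80,000 range has been used: income = $202,300 + $80,000 × 4,509/5,010 = $274,300.

$274,300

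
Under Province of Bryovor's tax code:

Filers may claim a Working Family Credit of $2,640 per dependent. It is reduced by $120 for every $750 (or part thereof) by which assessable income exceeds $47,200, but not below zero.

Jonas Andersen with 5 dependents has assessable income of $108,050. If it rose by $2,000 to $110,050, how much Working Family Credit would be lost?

At $108,050 — base = 5 × $2,640 = $13,200. income exceeds $47,200 by $60,850, which is 82 full-or-partial $750 increments; reduction = 82 × $120 = $9,840, leaving $3,360.
At $110,050 — base = 5 × $2,640 = $13,200. income exceeds $47,200 by $62,850, which is 84 full-or-partial $750 increments; reduction = 84 × $120 = $10,080, leaving $3,120.
Lost: $3,360 − $3,120 = $240.

$240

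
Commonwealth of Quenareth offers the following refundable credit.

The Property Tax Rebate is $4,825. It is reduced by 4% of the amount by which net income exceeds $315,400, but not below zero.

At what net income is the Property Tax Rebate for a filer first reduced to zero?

The credit falls by 4% of each dollar above $315,400, so it reaches zero when the excess is $4,825 / 4% = $120,625: income = $315,400 + $120,625 = $436,025.

$436,025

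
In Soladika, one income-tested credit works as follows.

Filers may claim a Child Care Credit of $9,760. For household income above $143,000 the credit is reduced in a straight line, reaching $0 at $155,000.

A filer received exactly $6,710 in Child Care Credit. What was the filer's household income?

$6,710 is 6,710/9,760 of the full $9,760, so 3,050/9,760 of the $12,000 range has been used: income = $143,000 + $12,000 × 3,050/9,760 = $146,750.

$146,750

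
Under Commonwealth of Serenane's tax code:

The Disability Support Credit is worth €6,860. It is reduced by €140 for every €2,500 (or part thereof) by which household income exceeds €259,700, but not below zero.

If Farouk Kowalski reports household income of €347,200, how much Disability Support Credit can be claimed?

Disability Support Credit: income exceeds €259,700 by €87,500, which is 35 full-or-partial €2,500 increments; reduction = 35 × €140 = €4,900, leaving €1,960.

€1,960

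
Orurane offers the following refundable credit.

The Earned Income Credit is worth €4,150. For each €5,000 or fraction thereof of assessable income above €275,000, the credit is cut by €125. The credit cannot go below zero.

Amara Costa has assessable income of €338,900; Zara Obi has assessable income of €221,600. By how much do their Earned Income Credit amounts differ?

Amara (€338,900): Earned Income Credit: income exceeds €275,000 by €63,900, which is 13 full-or-partial €5,000 increments; reduction = 13 × €125 = €1,625, leaving €2,525.
Zara (€221,600): Earned Income Credit: €221,600 is at or below the €275,000 threshold, so the full €4,150 applies.
Difference: |€2,525 − €4,150| = €1,625.

€1,625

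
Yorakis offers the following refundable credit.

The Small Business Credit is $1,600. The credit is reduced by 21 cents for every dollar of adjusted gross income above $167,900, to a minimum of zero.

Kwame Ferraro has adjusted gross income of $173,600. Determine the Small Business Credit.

Small Business Credit: 21% of the $5,700 excess over $167,900 is $1,197; credit = $1,600 − $1,197 = $403.

$403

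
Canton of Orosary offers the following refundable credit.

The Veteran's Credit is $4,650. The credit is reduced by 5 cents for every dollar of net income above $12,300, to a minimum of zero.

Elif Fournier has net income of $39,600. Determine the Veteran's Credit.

$3,285

Veteran's Credit: 5% of the $27,300 excess over $12,300 is $1,365; credit = $4,650 − $1,365 = $3,285.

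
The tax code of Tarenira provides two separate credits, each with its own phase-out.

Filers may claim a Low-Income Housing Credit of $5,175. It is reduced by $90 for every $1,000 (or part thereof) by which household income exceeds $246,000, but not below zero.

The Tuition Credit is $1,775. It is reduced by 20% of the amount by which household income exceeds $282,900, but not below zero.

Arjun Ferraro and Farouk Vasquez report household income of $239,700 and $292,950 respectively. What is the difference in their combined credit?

$6,005

Arjun ($239,700): Low-Income Housing Credit: $239,700 is at or below the $246,000 threshold, so the full $5,175 applies. Tuition Credit: $239,700 is at or below the $282,900 threshold, so the full $1,775 applies. total $5,175 + $1,775 = $6,950
Farouk ($292,950): Low-Income Housing Credit: income exceeds $246,000 by $46,950, which is 47 full-or-partial $1,000 increments; reduction = 47 × $90 = $4,230, leaving $945. Tuition Credit: 20% of the $10,050 excess over $282,900 is $2,010 ≥ base, so the credit is $0. total $945 + $0 = $945
Difference: |$6,950 − $945| = $6,005.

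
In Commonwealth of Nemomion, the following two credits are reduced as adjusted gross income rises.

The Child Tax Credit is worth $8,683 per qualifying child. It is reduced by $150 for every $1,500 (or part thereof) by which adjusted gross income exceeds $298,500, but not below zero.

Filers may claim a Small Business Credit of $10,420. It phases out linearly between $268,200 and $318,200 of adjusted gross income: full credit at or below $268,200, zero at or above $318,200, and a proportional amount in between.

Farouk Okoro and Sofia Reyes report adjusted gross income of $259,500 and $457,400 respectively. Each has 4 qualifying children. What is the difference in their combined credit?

$26,320

Farouk ($259,500): Child Tax Credit: base = 4 × $8,683 = $34,732. $259,500 is at or below the $298,500 threshold, so the full $34,732 applies. Small Business Credit: $259,500 is at or below the $268,200 threshold, so the full $10,420 applies. total $34,732 + $10,420 = $45,152
Sofia ($457,400): Child Tax Credit: base = 4 × $8,683 = $34,732. income exceeds $298,500 by $158,900, which is 106 full-or-partial $1,500 increments; reduction = 106 × $150 = $15,900, leaving $18,832. Small Business Credit: $457,400 is at or above $318,200, so the credit is $0. total $18,832 + $0 = $18,832
Difference: |$45,152 − $18,832| = $26,320.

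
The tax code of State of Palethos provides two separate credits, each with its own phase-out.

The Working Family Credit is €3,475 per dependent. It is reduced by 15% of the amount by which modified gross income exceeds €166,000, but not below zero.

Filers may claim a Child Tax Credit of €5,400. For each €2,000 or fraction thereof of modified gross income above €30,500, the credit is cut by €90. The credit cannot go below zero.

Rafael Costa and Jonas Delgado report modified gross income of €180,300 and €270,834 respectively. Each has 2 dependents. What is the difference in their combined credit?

Rafael (€180,300): Working Family Credit: base = 2 × €3,475 = €6,950. 15% of the €14,300 excess over €166,000 is €2,145; credit = €6,950 − €2,145 = €4,805. Child Tax Credit: income exceeds €30,500 by €149,800 → 75 increments × €90 = €6,750 ≥ base, so the credit is €0. total €4,805 + €0 = €4,805
Jonas (€270,834): Working Family Credit: base = 2 × €3,475 = €6,950. 15% of the €104,834 excess over €166,000 is €15,725.10 ≥ base, so the credit is €0. Child Tax Credit: income exceeds €30,500 by €240,334 → 121 increments × €90 = €10,890 ≥ base, so the credit is €0. total €0 + €0 = €0
Difference: |€4,805 − €0| = €4,805.

€4,805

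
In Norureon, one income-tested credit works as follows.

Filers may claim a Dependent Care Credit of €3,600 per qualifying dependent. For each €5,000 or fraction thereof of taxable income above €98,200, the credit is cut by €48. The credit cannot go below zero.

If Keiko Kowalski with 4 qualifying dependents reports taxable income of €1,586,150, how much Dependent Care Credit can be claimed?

Dependent Care Credit: base = 4 × €3,600 = €14,400. income exceeds €98,200 by €1,487,950, which is 298 full-or-partial €5,000 increments; reduction = 298 × €48 = €14,304, leaving €96.

€96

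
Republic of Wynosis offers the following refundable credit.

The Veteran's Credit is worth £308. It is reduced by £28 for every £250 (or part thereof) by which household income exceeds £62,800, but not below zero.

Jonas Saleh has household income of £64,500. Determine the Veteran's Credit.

£112

Veteran's Credit: income exceeds £62,800 by £1,700, which is 7 full-or-partial £250 increments; reduction = 7 × £28 = £196, leaving £112.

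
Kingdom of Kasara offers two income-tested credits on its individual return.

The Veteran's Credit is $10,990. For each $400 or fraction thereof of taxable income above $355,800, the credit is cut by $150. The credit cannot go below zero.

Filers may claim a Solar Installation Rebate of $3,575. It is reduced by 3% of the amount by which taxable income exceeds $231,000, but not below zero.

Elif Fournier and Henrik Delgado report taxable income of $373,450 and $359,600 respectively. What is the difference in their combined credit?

Elif ($373,450): Veteran's Credit: income exceeds $355,800 by $17,650, which is 45 full-or-partial $400 increments; reduction = 45 × $150 = $6,750, leaving $4,240. Solar Installation Rebate: 3% of the $142,450 excess over $231,000 is $4,273.50 ≥ base, so the credit is $0. total $4,240 + $0 = $4,240
Henrik ($359,600): Veteran's Credit: income exceeds $355,800 by $3,800, which is 10 full-or-partial $400 increments; reduction = 10 × $150 = $1,500, leaving $9,490. Solar Installation Rebate: 3% of the $128,600 excess over $231,000 is $3,858 ≥ base, so the credit is $0. total $9,490 + $0 = $9,490
Difference: |$4,240 − $9,490| = $5,250.

$5,250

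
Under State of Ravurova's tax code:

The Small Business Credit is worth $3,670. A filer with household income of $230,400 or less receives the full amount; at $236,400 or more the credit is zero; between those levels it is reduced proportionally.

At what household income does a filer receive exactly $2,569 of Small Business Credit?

$2,569 is 2,569/3,670 of the full $3,670, so 1,101/3,670 of the $6,000 range has been used: income = $230,400 + $6,000 × 1,101/3,670 = $232,200.

$232,200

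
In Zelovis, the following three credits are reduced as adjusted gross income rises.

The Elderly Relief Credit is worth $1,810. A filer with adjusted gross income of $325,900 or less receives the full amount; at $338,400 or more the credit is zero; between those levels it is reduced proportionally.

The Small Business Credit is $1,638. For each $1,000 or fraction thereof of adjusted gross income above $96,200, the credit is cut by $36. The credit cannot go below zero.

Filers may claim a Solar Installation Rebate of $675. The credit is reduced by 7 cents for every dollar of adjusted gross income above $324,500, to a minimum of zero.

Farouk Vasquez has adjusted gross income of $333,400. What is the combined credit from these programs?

$776

Elderly Relief Credit: $333,400 is $7,500 into a $12,500 phase-out range, leaving 5,000/12,500 of the credit: $1,810 × 5,000/12,500 = $724.
Small Business Credit: income exceeds $96,200 by $237,200 → 238 increments × $36 = $8,568 ≥ base, so the credit is $0.
Solar Installation Rebate: 7% of the $8,900 excess over $324,500 is $623; credit = $675 − $623 = $52.
Total: $724 + $0 + $52 = $776.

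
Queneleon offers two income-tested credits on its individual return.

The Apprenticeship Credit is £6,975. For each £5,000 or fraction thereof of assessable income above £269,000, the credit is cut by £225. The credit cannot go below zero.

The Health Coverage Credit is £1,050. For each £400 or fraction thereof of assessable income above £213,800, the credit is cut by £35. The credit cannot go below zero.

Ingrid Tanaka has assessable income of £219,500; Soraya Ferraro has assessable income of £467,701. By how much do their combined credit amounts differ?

£7,500

Ingrid (£219,500): Apprenticeship Credit: £219,500 is at or below the £269,000 threshold, so the full £6,975 applies. Health Coverage Credit: income exceeds £213,800 by £5,700, which is 15 full-or-partial £400 increments; reduction = 15 × £35 = £525, leaving £525. total £6,975 + £525 = £7,500
Soraya (£467,701): Apprenticeship Credit: income exceeds £269,000 by £198,701 → 40 increments × £225 = £9,000 ≥ base, so the credit is £0. Health Coverage Credit: income exceeds £213,800 by £253,901 → 635 increments × £35 = £22,225 ≥ base, so the credit is £0. total £0 + £0 = £0
Difference: |£7,500 − £0| = £7,500.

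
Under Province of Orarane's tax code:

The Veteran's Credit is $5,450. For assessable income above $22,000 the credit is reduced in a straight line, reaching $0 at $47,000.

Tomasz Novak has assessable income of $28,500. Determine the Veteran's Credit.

$4,033

Veteran's Credit: $28,500 is $6,500 into a $25,000 phase-out range, leaving 18,500/25,000 of the credit: $5,450 × 18,500/25,000 = $4,033.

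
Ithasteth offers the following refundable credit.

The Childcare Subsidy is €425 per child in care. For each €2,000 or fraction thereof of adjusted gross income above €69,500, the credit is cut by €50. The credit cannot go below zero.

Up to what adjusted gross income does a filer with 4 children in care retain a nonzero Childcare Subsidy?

€135,500

Full credit = 4 × €425 = €1,700.
After 33 increments the reduction is 33 × €50 = €1,650, leaving €50; one more increment wipes it out. Increment 33 ends at excess 33 × €2,000 = €66,000, so the highest qualifying income is €69,500 + €66,000 = €135,500.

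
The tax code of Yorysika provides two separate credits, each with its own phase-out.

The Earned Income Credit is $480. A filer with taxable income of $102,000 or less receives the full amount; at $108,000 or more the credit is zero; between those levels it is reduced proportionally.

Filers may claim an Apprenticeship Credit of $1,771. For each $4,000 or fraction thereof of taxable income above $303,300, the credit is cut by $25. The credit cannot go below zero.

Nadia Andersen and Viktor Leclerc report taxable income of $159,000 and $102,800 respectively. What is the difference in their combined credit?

Nadia ($159,000): Earned Income Credit: $159,000 is at or above $108,000, so the credit is $0. Apprenticeship Credit: $159,000 is at or below the $303,300 threshold, so the full $1,771 applies. total $0 + $1,771 = $1,771
Viktor ($102,800): Earned Income Credit: $102,800 is $800 into a $6,000 phase-out range, leaving 5,200/6,000 of the credit: $480 × 5,200/6,000 = $416. Apprenticeship Credit: $102,800 is at or below the $303,300 threshold, so the full $1,771 applies. total $416 + $1,771 = $2,187
Difference: |$1,771 − $2,187| = $416.

$416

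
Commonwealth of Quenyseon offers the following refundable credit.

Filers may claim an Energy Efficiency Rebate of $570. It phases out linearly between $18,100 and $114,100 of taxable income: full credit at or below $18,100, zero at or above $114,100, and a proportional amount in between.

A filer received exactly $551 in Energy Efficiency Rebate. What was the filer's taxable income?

$21,300

$551 is 551/570 of the full $570, so 19/570 of the $96,000 range has been used: income = $18,100 + $96,000 × 19/570 = $21,300.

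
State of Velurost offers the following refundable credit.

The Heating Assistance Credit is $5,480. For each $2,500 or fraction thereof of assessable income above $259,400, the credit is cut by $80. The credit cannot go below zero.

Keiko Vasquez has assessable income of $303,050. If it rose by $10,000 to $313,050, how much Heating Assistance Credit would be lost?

$320

At $303,050 — income exceeds $259,400 by $43,650, which is 18 full-or-partial $2,500 increments; reduction = 18 × $80 = $1,440, leaving $4,040.
At $313,050 — income exceeds $259,400 by $53,650, which is 22 full-or-partial $2,500 increments; reduction = 22 × $80 = $1,760, leaving $3,720.
Lost: $4,040 − $3,720 = $320.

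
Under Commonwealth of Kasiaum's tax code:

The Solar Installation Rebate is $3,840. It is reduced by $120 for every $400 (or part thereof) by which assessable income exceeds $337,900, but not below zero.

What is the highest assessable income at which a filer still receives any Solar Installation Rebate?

After 31 increments the reduction is 31 × $120 = $3,720, leaving $120; one more increment wipes it out. Increment 31 ends at excess 31 × $400 = $12,400, so the highest qualifying income is $337,900 + $12,400 = $350,300.

$350,300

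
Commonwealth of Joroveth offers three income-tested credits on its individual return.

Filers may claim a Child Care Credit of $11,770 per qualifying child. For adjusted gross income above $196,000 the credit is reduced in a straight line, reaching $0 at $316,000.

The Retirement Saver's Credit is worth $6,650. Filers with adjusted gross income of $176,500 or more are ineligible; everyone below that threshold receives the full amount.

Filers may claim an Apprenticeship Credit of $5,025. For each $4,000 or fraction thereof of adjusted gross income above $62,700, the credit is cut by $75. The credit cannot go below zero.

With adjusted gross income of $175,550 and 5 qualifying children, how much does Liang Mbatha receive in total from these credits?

$68,350

Child Care Credit: base = 5 × $11,770 = $58,850. $175,550 is at or below the $196,000 threshold, so the full $58,850 applies.
Retirement Saver's Credit: $175,550 is below the $176,500 cutoff, so the full $6,650 applies.
Apprenticeship Credit: income exceeds $62,700 by $112,850, which is 29 full-or-partial $4,000 increments; reduction = 29 × $75 = $2,175, leaving $2,850.
Total: $58,850 + $6,650 + $2,850 = $68,350.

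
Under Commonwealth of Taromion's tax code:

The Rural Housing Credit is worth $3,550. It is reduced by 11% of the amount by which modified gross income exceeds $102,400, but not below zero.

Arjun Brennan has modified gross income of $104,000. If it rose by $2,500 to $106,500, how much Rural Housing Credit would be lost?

At $104,000 — 11% of the $1,600 excess over $102,400 is $176; credit = $3,550 − $176 = $3,374.
At $106,500 — 11% of the $4,100 excess over $102,400 is $451; credit = $3,550 − $451 = $3,099.
Lost: $3,374 − $3,099 = $275.

$275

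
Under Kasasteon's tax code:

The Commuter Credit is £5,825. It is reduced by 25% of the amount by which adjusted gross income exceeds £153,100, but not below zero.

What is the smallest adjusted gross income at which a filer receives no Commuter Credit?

The credit falls by 25% of each pound above £153,100, so it reaches zero when the excess is £5,825 / 25% = £23,300: income = £153,100 + £23,300 = £176,400.

£176,400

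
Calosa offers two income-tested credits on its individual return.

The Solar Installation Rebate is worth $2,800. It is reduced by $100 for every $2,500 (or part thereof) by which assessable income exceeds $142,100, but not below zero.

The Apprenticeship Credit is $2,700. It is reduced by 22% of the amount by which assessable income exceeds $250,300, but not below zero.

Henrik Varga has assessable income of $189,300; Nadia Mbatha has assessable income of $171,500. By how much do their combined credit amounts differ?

$700

Henrik ($189,300): Solar Installation Rebate: income exceeds $142,100 by $47,200, which is 19 full-or-partial $2,500 increments; reduction = 19 × $100 = $1,900, leaving $900. Apprenticeship Credit: $189,300 is at or below the $250,300 threshold, so the full $2,700 applies. total $900 + $2,700 = $3,600
Nadia ($171,500): Solar Installation Rebate: income exceeds $142,100 by $29,400, which is 12 full-or-partial $2,500 increments; reduction = 12 × $100 = $1,200, leaving $1,600. Apprenticeship Credit: $171,500 is at or below the $250,300 threshold, so the full $2,700 applies. total $1,600 + $2,700 = $4,300
Difference: |$3,600 − $4,300| = $700.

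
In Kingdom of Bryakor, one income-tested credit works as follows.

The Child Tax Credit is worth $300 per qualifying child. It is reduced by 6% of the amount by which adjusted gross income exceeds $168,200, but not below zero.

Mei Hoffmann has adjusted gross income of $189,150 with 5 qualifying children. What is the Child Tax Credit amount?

$243

Child Tax Credit: base = 5 × $300 = $1,500. 6% of the $20,950 excess over $168,200 is $1,257; credit = $1,500 − $1,257 = $243.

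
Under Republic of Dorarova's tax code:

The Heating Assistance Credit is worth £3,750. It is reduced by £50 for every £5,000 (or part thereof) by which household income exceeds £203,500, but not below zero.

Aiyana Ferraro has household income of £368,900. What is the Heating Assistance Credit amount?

£2,050

Heating Assistance Credit: income exceeds £203,500 by £165,400, which is 34 full-or-partial £5,000 increments; reduction = 34 × £50 = £1,700, leaving £2,050.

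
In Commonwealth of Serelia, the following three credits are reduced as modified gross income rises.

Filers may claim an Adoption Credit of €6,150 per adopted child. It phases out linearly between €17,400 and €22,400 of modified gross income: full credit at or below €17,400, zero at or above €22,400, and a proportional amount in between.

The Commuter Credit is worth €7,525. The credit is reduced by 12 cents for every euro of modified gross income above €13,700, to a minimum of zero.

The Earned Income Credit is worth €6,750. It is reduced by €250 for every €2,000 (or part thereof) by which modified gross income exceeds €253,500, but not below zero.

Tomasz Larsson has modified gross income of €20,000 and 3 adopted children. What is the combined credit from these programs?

€22,375

Adoption Credit: base = 3 × €6,150 = €18,450. €20,000 is €2,600 into a €5,000 phase-out range, leaving 2,400/5,000 of the credit: €18,450 × 2,400/5,000 = €8,856.
Commuter Credit: 12% of the €6,300 excess over €13,700 is €756; credit = €7,525 − €756 = €6,769.
Earned Income Credit: €20,000 is at or below the €253,500 threshold, so the full €6,750 applies.
Total: €8,856 + €6,769 + €6,750 = €22,375.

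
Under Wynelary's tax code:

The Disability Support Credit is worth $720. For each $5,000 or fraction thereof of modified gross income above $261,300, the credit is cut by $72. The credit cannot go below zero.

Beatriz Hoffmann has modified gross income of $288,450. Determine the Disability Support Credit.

Disability Support Credit: income exceeds $261,300 by $27,150, which is 6 full-or-partial $5,000 increments; reduction = 6 × $72 = $432, leaving $288.

$288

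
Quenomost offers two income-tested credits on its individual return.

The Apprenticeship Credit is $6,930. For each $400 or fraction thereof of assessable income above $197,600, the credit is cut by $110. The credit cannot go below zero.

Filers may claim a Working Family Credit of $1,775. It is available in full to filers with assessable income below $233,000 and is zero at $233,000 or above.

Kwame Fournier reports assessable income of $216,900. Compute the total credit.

Apprenticeship Credit: income exceeds $197,600 by $19,300, which is 49 full-or-partial $400 increments; reduction = 49 × $110 = $5,390, leaving $1,540.
Working Family Credit: $216,900 is below the $233,000 cutoff, so the full $1,775 applies.
Total: $1,540 + $1,775 = $3,315.

$3,315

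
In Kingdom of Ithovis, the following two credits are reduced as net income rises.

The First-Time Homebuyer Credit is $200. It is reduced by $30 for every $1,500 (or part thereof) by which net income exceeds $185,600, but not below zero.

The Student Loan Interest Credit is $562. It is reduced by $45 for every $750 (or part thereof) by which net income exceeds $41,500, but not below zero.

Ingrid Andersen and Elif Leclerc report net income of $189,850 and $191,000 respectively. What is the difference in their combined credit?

$30

Ingrid ($189,850): First-Time Homebuyer Credit: income exceeds $185,600 by $4,250, which is 3 full-or-partial $1,500 increments; reduction = 3 × $30 = $90, leaving $110. Student Loan Interest Credit: income exceeds $41,500 by $148,350 → 198 increments × $45 = $8,910 ≥ base, so the credit is $0. total $110 + $0 = $110
Elif ($191,000): First-Time Homebuyer Credit: income exceeds $185,600 by $5,400, which is 4 full-or-partial $1,500 increments; reduction = 4 × $30 = $120, leaving $80. Student Loan Interest Credit: income exceeds $41,500 by $149,500 → 200 increments × $45 = $9,000 ≥ base, so the credit is $0. total $80 + $0 = $80
Difference: |$110 − $80| = $30.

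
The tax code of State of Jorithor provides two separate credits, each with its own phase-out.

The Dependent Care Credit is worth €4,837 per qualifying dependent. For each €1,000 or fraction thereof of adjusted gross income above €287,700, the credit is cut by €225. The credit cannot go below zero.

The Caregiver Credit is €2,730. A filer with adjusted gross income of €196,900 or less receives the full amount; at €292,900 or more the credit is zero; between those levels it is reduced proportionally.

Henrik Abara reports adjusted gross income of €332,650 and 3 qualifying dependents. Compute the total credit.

Dependent Care Credit: base = 3 × €4,837 = €14,511. income exceeds €287,700 by €44,950, which is 45 full-or-partial €1,000 increments; reduction = 45 × €225 = €10,125, leaving €4,386.
Caregiver Credit: €332,650 is at or above €292,900, so the credit is €0.
Total: €4,386 + €0 = €4,386.

€4,386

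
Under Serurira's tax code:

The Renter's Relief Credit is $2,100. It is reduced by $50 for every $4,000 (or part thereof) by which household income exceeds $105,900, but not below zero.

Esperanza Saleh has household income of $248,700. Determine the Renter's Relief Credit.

$300

Renter's Relief Credit: income exceeds $105,900 by $142,800, which is 36 full-or-partial $4,000 increments; reduction = 36 × $50 = $1,800, leaving $300.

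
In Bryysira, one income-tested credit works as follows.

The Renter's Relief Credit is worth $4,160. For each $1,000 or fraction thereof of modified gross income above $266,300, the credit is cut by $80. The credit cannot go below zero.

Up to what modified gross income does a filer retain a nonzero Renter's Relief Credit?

After 51 increments the reduction is 51 × $80 = $4,080, leaving $80; one more increment wipes it out. Increment 51 ends at excess 51 × $1,000 = $51,000, so the highest qualifying income is $266,300 + $51,000 = $317,300.

$317,300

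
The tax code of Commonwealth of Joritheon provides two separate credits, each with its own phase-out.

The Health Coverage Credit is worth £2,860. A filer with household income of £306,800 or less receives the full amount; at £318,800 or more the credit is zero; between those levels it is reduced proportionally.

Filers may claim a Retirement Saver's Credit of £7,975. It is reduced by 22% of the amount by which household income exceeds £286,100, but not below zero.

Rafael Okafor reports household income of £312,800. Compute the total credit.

£3,531

Health Coverage Credit: £312,800 is £6,000 into a £12,000 phase-out range, leaving 6,000/12,000 of the credit: £2,860 × 6,000/12,000 = £1,430.
Retirement Saver's Credit: 22% of the £26,700 excess over £286,100 is £5,874; credit = £7,975 − £5,874 = £2,101.
Total: £1,430 + £2,101 = £3,531.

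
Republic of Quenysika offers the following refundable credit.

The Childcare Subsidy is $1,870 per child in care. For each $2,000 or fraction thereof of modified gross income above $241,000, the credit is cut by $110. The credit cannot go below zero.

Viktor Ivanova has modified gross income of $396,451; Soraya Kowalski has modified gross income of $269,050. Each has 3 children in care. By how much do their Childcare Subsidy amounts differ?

Viktor ($396,451): Childcare Subsidy: base = 3 × $1,870 = $5,610. income exceeds $241,000 by $155,451 → 78 increments × $110 = $8,580 ≥ base, so the credit is $0.
Soraya ($269,050): Childcare Subsidy: base = 3 × $1,870 = $5,610. income exceeds $241,000 by $28,050, which is 15 full-or-partial $2,000 increments; reduction = 15 × $110 = $1,650, leaving $3,960.
Difference: |$0 − $3,960| = $3,960.

$3,960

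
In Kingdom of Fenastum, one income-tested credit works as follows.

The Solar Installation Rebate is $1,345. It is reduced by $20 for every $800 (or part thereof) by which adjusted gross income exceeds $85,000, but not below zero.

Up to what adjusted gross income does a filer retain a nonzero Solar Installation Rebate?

After 67 increments the reduction is 67 × $20 = $1,340, leaving $5; one more increment wipes it out. Increment 67 ends at excess 67 × $800 = $53,600, so the highest qualifying income is $85,000 + $53,600 = $138,600.

$138,600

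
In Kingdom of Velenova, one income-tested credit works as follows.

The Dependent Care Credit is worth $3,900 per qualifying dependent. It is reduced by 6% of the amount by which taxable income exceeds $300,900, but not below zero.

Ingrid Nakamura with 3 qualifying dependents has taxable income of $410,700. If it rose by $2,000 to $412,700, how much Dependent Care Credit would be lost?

At $410,700 — base = 3 × $3,900 = $11,700. 6% of the $109,800 excess over $300,900 is $6,588; credit = $11,700 − $6,588 = $5,112.
At $412,700 — base = 3 × $3,900 = $11,700. 6% of the $111,800 excess over $300,900 is $6,708; credit = $11,700 − $6,708 = $4,992.
Lost: $5,112 − $4,992 = $120.

$120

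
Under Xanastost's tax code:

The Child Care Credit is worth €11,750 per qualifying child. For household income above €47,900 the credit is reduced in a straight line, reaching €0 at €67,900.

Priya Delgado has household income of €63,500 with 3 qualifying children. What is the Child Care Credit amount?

Child Care Credit: base = 3 × €11,750 = €35,250. €63,500 is €15,600 into a €20,000 phase-out range, leaving 4,400/20,000 of the credit: €35,250 × 4,400/20,000 = €7,755.

€7,755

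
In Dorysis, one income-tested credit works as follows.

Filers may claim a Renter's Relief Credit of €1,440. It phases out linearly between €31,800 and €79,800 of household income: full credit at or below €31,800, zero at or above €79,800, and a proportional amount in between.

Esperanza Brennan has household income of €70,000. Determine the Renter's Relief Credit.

€294

Renter's Relief Credit: €70,000 is €38,200 into a €48,000 phase-out range, leaving 9,800/48,000 of the credit: €1,440 × 9,800/48,000 = €294.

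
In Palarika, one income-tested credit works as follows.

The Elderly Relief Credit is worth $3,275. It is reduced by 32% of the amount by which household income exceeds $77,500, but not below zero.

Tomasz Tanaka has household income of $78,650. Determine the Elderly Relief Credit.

$2,907

Elderly Relief Credit: 32% of the $1,150 excess over $77,500 is $368; credit = $3,275 − $368 = $2,907.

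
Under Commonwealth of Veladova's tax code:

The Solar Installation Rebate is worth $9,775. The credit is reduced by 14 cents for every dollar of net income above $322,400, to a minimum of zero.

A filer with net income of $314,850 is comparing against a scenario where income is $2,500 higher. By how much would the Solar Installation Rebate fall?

$0

At $314,850 — $314,850 is at or below the $322,400 threshold, so the full $9,775 applies.
At $317,350 — $317,350 is at or below the $322,400 threshold, so the full $9,775 applies.
Lost: $9,775 − $9,775 = $0.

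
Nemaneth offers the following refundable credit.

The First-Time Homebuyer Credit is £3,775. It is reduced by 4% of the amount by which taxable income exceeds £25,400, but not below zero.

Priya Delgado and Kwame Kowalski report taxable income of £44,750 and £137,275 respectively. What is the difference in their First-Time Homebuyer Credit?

£3,001

Priya (£44,750): First-Time Homebuyer Credit: 4% of the £19,350 excess over £25,400 is £774; credit = £3,775 − £774 = £3,001.
Kwame (£137,275): First-Time Homebuyer Credit: 4% of the £111,875 excess over £25,400 is £4,475 ≥ base, so the credit is £0.
Difference: |£3,001 − £0| = £3,001.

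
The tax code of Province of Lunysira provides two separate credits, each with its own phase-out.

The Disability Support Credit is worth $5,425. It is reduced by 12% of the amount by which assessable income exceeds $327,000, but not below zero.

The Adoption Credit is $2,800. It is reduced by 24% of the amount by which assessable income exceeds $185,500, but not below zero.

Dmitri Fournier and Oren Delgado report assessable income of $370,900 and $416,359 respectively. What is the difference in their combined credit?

Dmitri ($370,900): Disability Support Credit: 12% of the $43,900 excess over $327,000 is $5,268; credit = $5,425 − $5,268 = $157. Adoption Credit: 24% of the $185,400 excess over $185,500 is $44,496 ≥ base, so the credit is $0. total $157 + $0 = $157
Oren ($416,359): Disability Support Credit: 12% of the $89,359 excess over $327,000 is $10,723.08 ≥ base, so the credit is $0. Adoption Credit: 24% of the $230,859 excess over $185,500 is $55,406.16 ≥ base, so the credit is $0. total $0 + $0 = $0
Difference: |$157 − $0| = $157.

$157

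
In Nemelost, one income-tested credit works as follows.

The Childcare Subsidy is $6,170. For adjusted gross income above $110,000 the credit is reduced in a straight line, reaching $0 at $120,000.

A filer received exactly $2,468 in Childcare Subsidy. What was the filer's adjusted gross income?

$2,468 is 2,468/6,170 of the full $6,170, so 3,702/6,170 of the $10,000 range has been used: income = $110,000 + $10,000 × 3,702/6,170 = $116,000.

$116,000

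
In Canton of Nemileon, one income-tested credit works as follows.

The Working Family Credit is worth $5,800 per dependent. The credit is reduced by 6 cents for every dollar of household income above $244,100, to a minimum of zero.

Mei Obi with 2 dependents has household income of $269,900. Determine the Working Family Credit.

Working Family Credit: base = 2 × $5,800 = $11,600. 6% of the $25,800 excess over $244,100 is $1,548; credit = $11,600 − $1,548 = $10,052.

$10,052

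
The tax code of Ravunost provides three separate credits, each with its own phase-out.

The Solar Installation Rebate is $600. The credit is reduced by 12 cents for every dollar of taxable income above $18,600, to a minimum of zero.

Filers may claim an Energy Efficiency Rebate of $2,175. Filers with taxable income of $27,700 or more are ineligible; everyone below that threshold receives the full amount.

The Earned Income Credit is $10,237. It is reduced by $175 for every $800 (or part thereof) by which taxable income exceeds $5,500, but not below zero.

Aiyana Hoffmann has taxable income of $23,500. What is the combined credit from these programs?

Solar Installation Rebate: 12% of the $4,900 excess over $18,600 is $588; credit = $600 − $588 = $12.
Energy Efficiency Rebate: $23,500 is below the $27,700 cutoff, so the full $2,175 applies.
Earned Income Credit: income exceeds $5,500 by $18,000, which is 23 full-or-partial $800 increments; reduction = 23 × $175 = $4,025, leaving $6,212.
Total: $12 + $2,175 + $6,212 = $8,399.

$8,399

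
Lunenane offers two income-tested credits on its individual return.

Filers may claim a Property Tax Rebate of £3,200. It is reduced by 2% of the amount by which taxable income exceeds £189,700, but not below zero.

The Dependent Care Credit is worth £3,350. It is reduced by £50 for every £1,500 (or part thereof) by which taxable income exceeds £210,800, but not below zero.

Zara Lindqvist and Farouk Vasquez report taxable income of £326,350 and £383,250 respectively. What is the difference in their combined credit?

Zara (£326,350): Property Tax Rebate: 2% of the £136,650 excess over £189,700 is £2,733; credit = £3,200 − £2,733 = £467. Dependent Care Credit: income exceeds £210,800 by £115,550 → 78 increments × £50 = £3,900 ≥ base, so the credit is £0. total £467 + £0 = £467
Farouk (£383,250): Property Tax Rebate: 2% of the £193,550 excess over £189,700 is £3,871 ≥ base, so the credit is £0. Dependent Care Credit: income exceeds £210,800 by £172,450 → 115 increments × £50 = £5,750 ≥ base, so the credit is £0. total £0 + £0 = £0
Difference: |£467 − £0| = £467.

£467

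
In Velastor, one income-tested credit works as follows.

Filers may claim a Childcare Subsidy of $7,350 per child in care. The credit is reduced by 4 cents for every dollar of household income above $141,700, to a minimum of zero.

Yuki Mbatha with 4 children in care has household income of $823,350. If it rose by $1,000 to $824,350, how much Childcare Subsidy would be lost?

At $823,350 — base = 4 × $7,350 = $29,400. 4% of the $681,650 excess over $141,700 is $27,266; credit = $29,400 − $27,266 = $2,134.
At $824,350 — base = 4 × $7,350 = $29,400. 4% of the $682,650 excess over $141,700 is $27,306; credit = $29,400 − $27,306 = $2,094.
Lost: $2,134 − $2,094 = $40.

$40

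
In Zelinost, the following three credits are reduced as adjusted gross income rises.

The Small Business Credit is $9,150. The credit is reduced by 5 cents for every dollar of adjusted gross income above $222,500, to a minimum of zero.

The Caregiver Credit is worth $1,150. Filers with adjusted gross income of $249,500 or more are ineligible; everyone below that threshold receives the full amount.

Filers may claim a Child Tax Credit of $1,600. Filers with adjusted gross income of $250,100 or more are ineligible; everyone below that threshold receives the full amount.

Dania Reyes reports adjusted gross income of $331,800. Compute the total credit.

$3,685

Small Business Credit: 5% of the $109,300 excess over $222,500 is $5,465; credit = $9,150 − $5,465 = $3,685.
Caregiver Credit: $331,800 meets or exceeds the $249,500 cutoff, so the credit is $0.
Child Tax Credit: $331,800 meets or exceeds the $250,100 cutoff, so the credit is $0.
Total: $3,685 + $0 + $0 = $3,685.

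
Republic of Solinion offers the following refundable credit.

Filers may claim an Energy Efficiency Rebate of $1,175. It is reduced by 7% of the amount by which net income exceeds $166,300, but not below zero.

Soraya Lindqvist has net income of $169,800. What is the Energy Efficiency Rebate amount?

$930

Energy Efficiency Rebate: 7% of the $3,500 excess over $166,300 is $245; credit = $1,175 − $245 = $930.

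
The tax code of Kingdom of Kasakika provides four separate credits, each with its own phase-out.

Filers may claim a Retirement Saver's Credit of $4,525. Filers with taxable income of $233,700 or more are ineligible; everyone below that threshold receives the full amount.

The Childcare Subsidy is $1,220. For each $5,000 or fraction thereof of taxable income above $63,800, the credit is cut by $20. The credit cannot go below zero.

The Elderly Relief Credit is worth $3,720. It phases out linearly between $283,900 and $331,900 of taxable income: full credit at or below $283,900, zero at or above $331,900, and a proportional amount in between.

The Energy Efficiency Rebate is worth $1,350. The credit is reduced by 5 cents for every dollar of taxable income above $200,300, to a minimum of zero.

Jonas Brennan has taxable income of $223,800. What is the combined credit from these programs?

$9,000

Retirement Saver's Credit: $223,800 is below the $233,700 cutoff, so the full $4,525 applies.
Childcare Subsidy: income exceeds $63,800 by $160,000, which is 32 full-or-partial $5,000 increments; reduction = 32 × $20 = $640, leaving $580.
Elderly Relief Credit: $223,800 is at or below the $283,900 threshold, so the full $3,720 applies.
Energy Efficiency Rebate: 5% of the $23,500 excess over $200,300 is $1,175; credit = $1,350 − $1,175 = $175.
Total: $4,525 + $580 + $3,720 + $175 = $9,000.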